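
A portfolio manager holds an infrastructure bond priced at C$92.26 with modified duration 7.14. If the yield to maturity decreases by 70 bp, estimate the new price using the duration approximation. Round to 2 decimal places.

Duration approximation: ΔP/P ≈ -D_mod · Δy = -7.14 × (-0.007) = +0.049980.
New price ≈ 92.26 × (1 + 0.049980) = 96.8711548.

C$96.87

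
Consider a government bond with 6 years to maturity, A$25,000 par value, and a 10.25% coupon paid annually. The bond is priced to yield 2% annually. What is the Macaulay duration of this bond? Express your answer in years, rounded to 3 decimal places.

4.996 years

Periodic yield y = 0.02. Discount each cash flow and weight by its year:
  t   CF        PV=CF/(1+0.02)^t    t·PV
  1     2,562.50     2,512.2549     2,512.2549
  2     2,562.50     2,462.9950     4,925.9900
  3     2,562.50     2,414.7010     7,244.1029
  4     2,562.50     2,367.3539     9,469.4156
  5     2,562.50     2,320.9352    11,604.6760
  6    27,562.50    24,474.7112   146,848.2673
  Σ                 36,552.9512   182,604.7068
Price P = Σ PV = 36,552.9512.
Macaulay duration = Σ(t·PV) / P = 182,604.7068 / 36,552.9512 = 4.99562 years.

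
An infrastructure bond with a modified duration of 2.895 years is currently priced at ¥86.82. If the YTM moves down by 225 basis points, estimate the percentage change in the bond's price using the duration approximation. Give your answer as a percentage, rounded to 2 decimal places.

Duration approximation: ΔP/P ≈ -D_mod · Δy = -2.895 × (-0.0225) = +0.0651375.
As a percentage: +6.51375%.

+6.51%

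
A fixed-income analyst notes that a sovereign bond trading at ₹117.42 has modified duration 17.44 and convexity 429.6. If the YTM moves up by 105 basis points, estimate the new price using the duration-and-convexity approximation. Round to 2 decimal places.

Duration effect: -D_mod·Δy = -17.44 × (+0.0105) = -0.183120
Convexity effect: ½·C·(Δy)² = 0.5 × 429.6 × (0.0105)² = +0.0236817
ΔP/P ≈ -0.183120 + 0.0236817 = -0.1594383
New price ≈ 117.42 × (1 - 0.1594383) = 98.698754814.

₹98.70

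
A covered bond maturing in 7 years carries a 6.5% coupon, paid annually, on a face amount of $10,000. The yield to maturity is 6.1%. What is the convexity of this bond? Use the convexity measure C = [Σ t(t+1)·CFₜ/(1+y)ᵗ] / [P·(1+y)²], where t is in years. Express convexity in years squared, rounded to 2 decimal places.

39.03

With y = 0.061:
  t   CF        PV=CF/(1+0.061)^t    t·PV        t(t+1)·PV
  1       650.00       612.6296       612.6296       1,225.2592
  2       650.00       577.4077     1,154.8154       3,464.4463
  3       650.00       544.2109     1,632.6326       6,530.5303
  4       650.00       512.9226     2,051.6903      10,258.4517
  5       650.00       483.4332     2,417.1658      14,502.9948
  6       650.00       455.6392     2,733.8350      19,136.8452
  7    10,650.00     7,036.2607    49,253.8247     394,030.5977
  Σ                 10,222.5038    59,856.5935     449,149.1253
P = 10,222.5038.
Convexity = Σ t(t+1)·PV / [P·(1+y)²] = 449,149.1253 / (10,222.5038 × 1.125721) = 39.03036.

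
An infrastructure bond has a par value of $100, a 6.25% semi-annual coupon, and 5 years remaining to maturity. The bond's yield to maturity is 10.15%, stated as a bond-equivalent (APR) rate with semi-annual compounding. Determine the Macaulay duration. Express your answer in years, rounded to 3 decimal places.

4.306 years

Periodic yield y = 0.05075. Discount each cash flow and weight by its period:
  t   CF        PV=CF/(1+0.05075)^t    t·PV
  1        3.125         2.9741         2.9741
  2        3.125         2.8304         5.6608
  3        3.125         2.6937         8.0811
  4        3.125         2.5636        10.2545
  5        3.125         2.4398        12.1990
  6        3.125         2.3220        13.9317
  7        3.125         2.2098        15.4686
  8        3.125         2.1031        16.8246
  9        3.125         2.0015        18.0135
  10     103.125        62.8594       628.5936
  Σ                     84.9973       732.0016
Price P = Σ PV = 84.9973.
Macaulay duration = Σ(t·PV) / P = 732.0016 / 84.9973 = 8.61206 half-year periods.
In years: 8.61206 / 2 = 4.30603 years.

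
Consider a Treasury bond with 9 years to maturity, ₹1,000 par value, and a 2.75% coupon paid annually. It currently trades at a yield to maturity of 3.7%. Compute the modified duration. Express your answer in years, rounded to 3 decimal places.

7.766 years

Periodic yield y = 0.037. First find Macaulay duration:
  t   CF        PV=CF/(1+0.037)^t    t·PV
  1        27.50        26.5188        26.5188
  2        27.50        25.5726        51.1452
  3        27.50        24.6602        73.9806
  4        27.50        23.7803        95.1213
  5        27.50        22.9318       114.6592
  6        27.50        22.1136       132.6818
  7        27.50        21.3246       149.2724
  8        27.50        20.5638       164.5101
  9     1,027.50       740.9229     6,668.3062
  Σ                    928.3887     7,476.1956
P = 928.3887; Macaulay duration = 7,476.1956 / 928.3887 = 8.05287 years.
Modified duration = D_Mac / (1 + y) = 8.05287 / 1.037 = 7.76555 years.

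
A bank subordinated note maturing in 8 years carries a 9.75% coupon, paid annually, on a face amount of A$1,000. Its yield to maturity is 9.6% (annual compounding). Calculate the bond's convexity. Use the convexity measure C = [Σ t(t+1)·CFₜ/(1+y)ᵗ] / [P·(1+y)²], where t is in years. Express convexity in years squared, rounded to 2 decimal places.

39.59

With y = 0.096:
  t   CF        PV=CF/(1+0.096)^t    t·PV        t(t+1)·PV
  1        97.50        88.9599        88.9599         177.9197
  2        97.50        81.1678       162.3355         487.0065
  3        97.50        74.0582       222.1745         888.6980
  4        97.50        67.5713       270.2853       1,351.4264
  5        97.50        61.6527       308.2633       1,849.5799
  6        97.50        56.2524       337.5146       2,362.6021
  7        97.50        51.3252       359.2765       2,874.2118
  8     1,097.50       527.1329     4,217.0629      37,953.5664
  Σ                  1,008.1203     5,965.8724      47,945.0108
P = 1,008.1203.
Convexity = Σ t(t+1)·PV / [P·(1+y)²] = 47,945.0108 / (1,008.1203 × 1.201216) = 39.59223.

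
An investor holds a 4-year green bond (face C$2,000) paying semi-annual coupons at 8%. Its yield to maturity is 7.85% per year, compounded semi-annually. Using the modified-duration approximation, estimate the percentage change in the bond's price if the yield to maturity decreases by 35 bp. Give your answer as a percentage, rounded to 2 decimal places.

Periodic yield y = 0.03925. Modified duration first:
  t   CF        PV=CF/(1+0.03925)^t    t·PV
  1        80.00        76.9786        76.9786
  2        80.00        74.0713       148.1426
  3        80.00        71.2738       213.8214
  4        80.00        68.5820       274.3278
  5        80.00        65.9918       329.9589
  6        80.00        63.4994       380.9965
  7        80.00        61.1012       427.7084
  8     2,080.00     1,528.6324    12,229.0595
  Σ                  2,010.1305    14,080.9937
P = 2,010.1305; D_Mac = 7.00501 half-year periods = 3.50251 yrs; D_mod = 3.50251/(1+0.03925) = 3.37023 yrs.
ΔP/P ≈ -D_mod · Δy = -3.37023 × (-0.0035) = +0.011796 = +1.1796%.

+1.18%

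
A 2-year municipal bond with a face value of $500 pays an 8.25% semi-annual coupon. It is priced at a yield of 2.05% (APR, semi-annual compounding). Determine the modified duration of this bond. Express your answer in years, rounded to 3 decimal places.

1.872 years

Periodic yield y = 0.01025. First find Macaulay duration:
  t   CF        PV=CF/(1+0.01025)^t    t·PV
  1       20.625        20.4157        20.4157
  2       20.625        20.2086        40.4172
  3       20.625        20.0036        60.0107
  4      520.625       499.8153     1,999.2614
  Σ                    560.4432     2,120.1050
P = 560.4432; Macaulay duration = 2,120.1050 / 560.4432 = 3.78291 half-year periods = 1.89145 years.
Modified duration = D_Mac / (1 + y) = 1.89145 / 1.01025 = 1.87226 years.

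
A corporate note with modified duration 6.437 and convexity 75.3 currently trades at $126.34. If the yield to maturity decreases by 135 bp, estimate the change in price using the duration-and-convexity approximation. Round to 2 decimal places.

+$11.85

Duration effect: -D_mod·Δy = -6.437 × (-0.0135) = +0.0868995
Convexity effect: ½·C·(Δy)² = 0.5 × 75.3 × (-0.0135)² = +0.0068617125
ΔP/P ≈ +0.0868995 + 0.0068617125 = +0.0937612125
ΔP ≈ 126.34 × (+0.0937612125) = +11.84579158725.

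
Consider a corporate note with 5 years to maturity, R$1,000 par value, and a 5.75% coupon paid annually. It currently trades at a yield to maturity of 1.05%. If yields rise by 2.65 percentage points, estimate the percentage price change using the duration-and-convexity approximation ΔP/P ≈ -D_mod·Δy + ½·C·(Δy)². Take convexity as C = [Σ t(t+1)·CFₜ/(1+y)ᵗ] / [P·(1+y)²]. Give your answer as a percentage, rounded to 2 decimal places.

-11.00%

With y = 0.0105:
  t   CF        PV=CF/(1+0.0105)^t    t·PV        t(t+1)·PV
  1        57.50        56.9025        56.9025         113.8050
  2        57.50        56.3113       112.6225         337.8675
  3        57.50        55.7261       167.1784         668.7136
  4        57.50        55.1471       220.5883       1,102.9417
  5     1,057.50     1,003.6881     5,018.4406      30,110.6438
  Σ                  1,227.7751     5,575.7324      32,333.9717
P = 1,227.7751; D_Mac = 4.54133 yrs; D_mod = 4.49414 yrs; C = 25.79096.
Duration effect: -4.49414 × (+0.0265) = -0.119095
Convexity effect: 0.5 × 25.79096 × (0.0265)² = +0.0090559
ΔP/P ≈ -0.119095 + 0.0090559 = -0.110039 = -11.0039%.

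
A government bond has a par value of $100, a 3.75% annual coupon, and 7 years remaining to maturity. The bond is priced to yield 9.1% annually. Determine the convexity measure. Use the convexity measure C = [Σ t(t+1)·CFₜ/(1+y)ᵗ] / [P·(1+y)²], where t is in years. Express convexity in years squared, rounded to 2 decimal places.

With y = 0.091:
  t   CF        PV=CF/(1+0.091)^t    t·PV        t(t+1)·PV
  1         3.75         3.4372         3.4372           6.8744
  2         3.75         3.1505         6.3010          18.9031
  3         3.75         2.8877         8.6632          34.6528
  4         3.75         2.6469        10.5875          52.9374
  5         3.75         2.4261        12.1305          72.7828
  6         3.75         2.2237        13.3424          93.3968
  7       103.75        56.3917       394.7416       3,157.9328
  Σ                     73.1638       449.2034       3,437.4801
P = 73.1638.
Convexity = Σ t(t+1)·PV / [P·(1+y)²] = 3,437.4801 / (73.1638 × 1.190281) = 39.47247.

39.47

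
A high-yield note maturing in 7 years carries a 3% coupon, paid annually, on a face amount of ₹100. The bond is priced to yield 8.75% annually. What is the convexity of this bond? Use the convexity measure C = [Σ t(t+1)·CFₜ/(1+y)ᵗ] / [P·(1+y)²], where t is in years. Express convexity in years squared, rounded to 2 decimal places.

41.00

With y = 0.0875:
  t   CF        PV=CF/(1+0.0875)^t    t·PV        t(t+1)·PV
  1         3.00         2.7586         2.7586           5.5172
  2         3.00         2.5367         5.0733          15.2200
  3         3.00         2.3326         6.9977          27.9908
  4         3.00         2.1449         8.5795          42.8977
  5         3.00         1.9723         9.8615          59.1693
  6         3.00         1.8136        10.8817          76.1719
  7       103.00        57.2575       400.8025       3,206.4199
  Σ                     70.8162       444.9549       3,433.3868
P = 70.8162.
Convexity = Σ t(t+1)·PV / [P·(1+y)²] = 3,433.3868 / (70.8162 × 1.182656) = 40.99509.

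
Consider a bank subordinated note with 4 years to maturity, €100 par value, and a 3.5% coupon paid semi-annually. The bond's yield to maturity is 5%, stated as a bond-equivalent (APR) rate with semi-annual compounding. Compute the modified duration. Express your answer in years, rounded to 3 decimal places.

3.668 years

Periodic yield y = 0.025. First find Macaulay duration:
  t   CF        PV=CF/(1+0.025)^t    t·PV
  1         1.75         1.7073         1.7073
  2         1.75         1.6657         3.3314
  3         1.75         1.6250         4.8751
  4         1.75         1.5854         6.3417
  5         1.75         1.5467         7.7337
  6         1.75         1.5090         9.0541
  7         1.75         1.4722        10.3055
  8       101.75        83.5110       668.0877
  Σ                     94.6224       711.4365
P = 94.6224; Macaulay duration = 711.4365 / 94.6224 = 7.51869 half-year periods = 3.75935 years.
Modified duration = D_Mac / (1 + y) = 3.75935 / 1.025 = 3.66765 years.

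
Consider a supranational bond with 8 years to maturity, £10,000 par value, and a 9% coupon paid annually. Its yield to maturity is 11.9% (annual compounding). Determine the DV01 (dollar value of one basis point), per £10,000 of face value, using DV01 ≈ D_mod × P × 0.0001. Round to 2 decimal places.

£4.48

Periodic yield y = 0.119.
  t   CF        PV=CF/(1+0.119)^t    t·PV
  1       900.00       804.2895       804.2895
  2       900.00       718.7574     1,437.5148
  3       900.00       642.3212     1,926.9636
  4       900.00       574.0136     2,296.0543
  5       900.00       512.9701     2,564.8506
  6       900.00       458.4183     2,750.5101
  7       900.00       409.6679     2,867.6751
  8    10,900.00     4,433.8991    35,471.1928
  Σ                  8,554.3372    50,119.0508
P = 8,554.3372; D_Mac = 5.85891 yrs; D_mod = 5.23584 yrs.
DV01 ≈ 5.23584 × 8,554.3372 × 0.0001 = 4.478914.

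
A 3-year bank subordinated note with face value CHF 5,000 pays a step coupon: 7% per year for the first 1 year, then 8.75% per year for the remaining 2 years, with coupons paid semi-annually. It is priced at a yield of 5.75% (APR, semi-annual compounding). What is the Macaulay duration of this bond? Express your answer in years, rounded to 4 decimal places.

2.7469 years

Periodic yield y = 0.02875. Discount each cash flow and weight by its period:
  t   CF        PV=CF/(1+0.02875)^t    t·PV
  1       175.00       170.1094       170.1094
  2       175.00       165.3554       330.7108
  3       218.75       200.9178       602.7535
  4       218.75       195.3029       781.2116
  5       218.75       189.8449       949.2243
  6     5,218.75     4,402.5815    26,415.4890
  Σ                  5,324.1118    29,249.4984
Price P = Σ PV = 5,324.1118.
Macaulay duration = Σ(t·PV) / P = 29,249.4984 / 5,324.1118 = 5.49378 half-year periods.
In years: 5.49378 / 2 = 2.74689 years.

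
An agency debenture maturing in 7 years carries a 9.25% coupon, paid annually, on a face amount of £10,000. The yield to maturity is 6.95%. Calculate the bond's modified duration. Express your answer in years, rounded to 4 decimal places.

5.1878 years

Periodic yield y = 0.0695. First find Macaulay duration:
  t   CF        PV=CF/(1+0.0695)^t    t·PV
  1       925.00       864.8901       864.8901
  2       925.00       808.6864     1,617.3729
  3       925.00       756.1350     2,268.4051
  4       925.00       706.9986     2,827.9946
  5       925.00       661.0553     3,305.2765
  6       925.00       618.0975     3,708.5851
  7    10,925.00     6,825.8372    47,780.8601
  Σ                 11,241.7002    62,373.3844
P = 11,241.7002; Macaulay duration = 62,373.3844 / 11,241.7002 = 5.54839 years.
Modified duration = D_Mac / (1 + y) = 5.54839 / 1.0695 = 5.18784 years.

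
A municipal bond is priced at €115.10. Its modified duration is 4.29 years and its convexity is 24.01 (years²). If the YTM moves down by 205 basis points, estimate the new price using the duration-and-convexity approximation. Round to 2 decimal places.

Duration effect: -D_mod·Δy = -4.29 × (-0.0205) = +0.087945
Convexity effect: ½·C·(Δy)² = 0.5 × 24.01 × (-0.0205)² = +0.00504510125
ΔP/P ≈ +0.087945 + 0.00504510125 = +0.09299010125
New price ≈ 115.10 × (1 + 0.09299010125) = 125.803160653875.

€125.80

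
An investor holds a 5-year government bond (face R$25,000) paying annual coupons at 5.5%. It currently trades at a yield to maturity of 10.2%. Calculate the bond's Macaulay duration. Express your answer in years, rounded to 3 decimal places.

4.447 years

Periodic yield y = 0.102. Discount each cash flow and weight by its year:
  t   CF        PV=CF/(1+0.102)^t    t·PV
  1     1,375.00     1,247.7314     1,247.7314
  2     1,375.00     1,132.2426     2,264.4853
  3     1,375.00     1,027.4434     3,082.3303
  4     1,375.00       932.3443     3,729.3772
  5    26,375.00    16,228.7285    81,143.6427
  Σ                 20,568.4903    91,467.5668
Price P = Σ PV = 20,568.4903.
Macaulay duration = Σ(t·PV) / P = 91,467.5668 / 20,568.4903 = 4.44698 years.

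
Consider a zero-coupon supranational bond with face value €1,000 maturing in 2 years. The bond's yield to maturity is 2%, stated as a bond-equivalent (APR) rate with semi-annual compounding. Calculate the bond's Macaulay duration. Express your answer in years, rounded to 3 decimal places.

A zero-coupon bond has a single cash flow at maturity, so its Macaulay duration equals its maturity: 2 years.
(Equivalently: 4 semi-annual periods ÷ 2 = 2 years.)

2.000 years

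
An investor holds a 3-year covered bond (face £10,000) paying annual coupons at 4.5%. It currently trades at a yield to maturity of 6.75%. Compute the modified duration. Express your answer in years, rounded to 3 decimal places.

2.687 years

Periodic yield y = 0.0675. First find Macaulay duration:
  t   CF        PV=CF/(1+0.0675)^t    t·PV
  1       450.00       421.5457       421.5457
  2       450.00       394.8906       789.7811
  3    10,450.00     8,590.3852    25,771.1557
  Σ                  9,406.8214    26,982.4824
P = 9,406.8214; Macaulay duration = 26,982.4824 / 9,406.8214 = 2.86840 years.
Modified duration = D_Mac / (1 + y) = 2.86840 / 1.0675 = 2.68702 years.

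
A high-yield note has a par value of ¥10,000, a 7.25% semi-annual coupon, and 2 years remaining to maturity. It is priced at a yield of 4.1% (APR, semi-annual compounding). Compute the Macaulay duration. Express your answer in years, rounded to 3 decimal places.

Periodic yield y = 0.0205. Discount each cash flow and weight by its period:
  t   CF        PV=CF/(1+0.0205)^t    t·PV
  1       362.50       355.2180       355.2180
  2       362.50       348.0823       696.1647
  3       362.50       341.0900     1,023.2700
  4    10,362.50     9,554.5999    38,218.3998
  Σ                 10,598.9903    40,293.0525
Price P = Σ PV = 10,598.9903.
Macaulay duration = Σ(t·PV) / P = 40,293.0525 / 10,598.9903 = 3.80159 half-year periods.
In years: 3.80159 / 2 = 1.90080 years.

1.901 years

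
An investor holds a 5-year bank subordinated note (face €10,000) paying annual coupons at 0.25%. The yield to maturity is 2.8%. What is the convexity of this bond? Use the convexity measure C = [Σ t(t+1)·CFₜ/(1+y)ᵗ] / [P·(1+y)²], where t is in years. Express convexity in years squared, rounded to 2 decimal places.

With y = 0.028:
  t   CF        PV=CF/(1+0.028)^t    t·PV        t(t+1)·PV
  1        25.00        24.3191        24.3191          48.6381
  2        25.00        23.6567        47.3134         141.9401
  3        25.00        23.0123        69.0370         276.1480
  4        25.00        22.3855        89.5422         447.7108
  5    10,025.00     8,732.1022    43,660.5108     261,963.0648
  Σ                  8,825.4758    43,890.7224     262,877.5018
P = 8,825.4758.
Convexity = Σ t(t+1)·PV / [P·(1+y)²] = 262,877.5018 / (8,825.4758 × 1.056784) = 28.18572.

28.19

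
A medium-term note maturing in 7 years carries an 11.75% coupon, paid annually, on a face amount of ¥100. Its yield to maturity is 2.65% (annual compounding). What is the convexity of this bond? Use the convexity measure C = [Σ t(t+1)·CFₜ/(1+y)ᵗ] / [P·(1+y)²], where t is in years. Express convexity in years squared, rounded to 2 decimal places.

With y = 0.0265:
  t   CF        PV=CF/(1+0.0265)^t    t·PV        t(t+1)·PV
  1        11.75        11.4467        11.4467          22.8933
  2        11.75        11.1512        22.3023          66.9069
  3        11.75        10.8633        32.5898         130.3594
  4        11.75        10.5828        42.3313         211.6567
  5        11.75        10.3096        51.5482         309.2889
  6        11.75        10.0435        60.2609         421.8261
  7       111.75        93.0540       651.3777       5,211.0217
  Σ                    157.4510       871.8569       6,373.9531
P = 157.4510.
Convexity = Σ t(t+1)·PV / [P·(1+y)²] = 6,373.9531 / (157.4510 × 1.053702) = 38.41895.

38.42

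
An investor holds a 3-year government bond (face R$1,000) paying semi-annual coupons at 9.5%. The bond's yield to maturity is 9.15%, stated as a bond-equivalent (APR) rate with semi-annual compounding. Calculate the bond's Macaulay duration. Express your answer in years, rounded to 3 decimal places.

2.681 years

Periodic yield y = 0.04575. Discount each cash flow and weight by its period:
  t   CF        PV=CF/(1+0.04575)^t    t·PV
  1        47.50        45.4219        45.4219
  2        47.50        43.4348        86.8696
  3        47.50        41.5346       124.6038
  4        47.50        39.7175       158.8701
  5        47.50        37.9799       189.8997
  6     1,047.50       800.9157     4,805.4940
  Σ                  1,009.0045     5,411.1591
Price P = Σ PV = 1,009.0045.
Macaulay duration = Σ(t·PV) / P = 5,411.1591 / 1,009.0045 = 5.36287 half-year periods.
In years: 5.36287 / 2 = 2.68143 years.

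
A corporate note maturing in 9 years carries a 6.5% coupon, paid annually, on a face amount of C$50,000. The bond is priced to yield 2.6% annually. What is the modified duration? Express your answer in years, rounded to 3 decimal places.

Periodic yield y = 0.026. First find Macaulay duration:
  t   CF        PV=CF/(1+0.026)^t    t·PV
  1     3,250.00     3,167.6413     3,167.6413
  2     3,250.00     3,087.3697     6,174.7394
  3     3,250.00     3,009.1323     9,027.3968
  4     3,250.00     2,932.8775    11,731.5098
  5     3,250.00     2,858.5550    14,292.7751
  6     3,250.00     2,786.1160    16,716.6961
  7     3,250.00     2,715.5127    19,008.5888
  8     3,250.00     2,646.6985    21,173.5882
  9    53,250.00    42,266.2157   380,395.9414
  Σ                 65,470.1187   481,688.8769
P = 65,470.1187; Macaulay duration = 481,688.8769 / 65,470.1187 = 7.35739 years.
Modified duration = D_Mac / (1 + y) = 7.35739 / 1.026 = 7.17094 years.

7.171 years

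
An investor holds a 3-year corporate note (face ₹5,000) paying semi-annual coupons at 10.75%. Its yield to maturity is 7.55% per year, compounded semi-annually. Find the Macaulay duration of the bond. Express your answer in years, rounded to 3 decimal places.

2.659 years

Periodic yield y = 0.03775. Discount each cash flow and weight by its period:
  t   CF        PV=CF/(1+0.03775)^t    t·PV
  1       268.75       258.9737       258.9737
  2       268.75       249.5531       499.1062
  3       268.75       240.4752       721.4255
  4       268.75       231.7275       926.9098
  5       268.75       223.2980     1,116.4898
  6     5,268.75     4,218.4328    25,310.5971
  Σ                  5,422.4603    28,833.5022
Price P = Σ PV = 5,422.4603.
Macaulay duration = Σ(t·PV) / P = 28,833.5022 / 5,422.4603 = 5.31742 half-year periods.
In years: 5.31742 / 2 = 2.65871 years.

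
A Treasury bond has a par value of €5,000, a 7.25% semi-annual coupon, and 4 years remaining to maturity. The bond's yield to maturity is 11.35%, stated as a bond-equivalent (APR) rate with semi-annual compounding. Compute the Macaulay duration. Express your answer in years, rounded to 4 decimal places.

3.5041 years

Periodic yield y = 0.05675. Discount each cash flow and weight by its period:
  t   CF        PV=CF/(1+0.05675)^t    t·PV
  1       181.25       171.5164       171.5164
  2       181.25       162.3056       324.6112
  3       181.25       153.5894       460.7682
  4       181.25       145.3413       581.3651
  5       181.25       137.5361       687.6805
  6       181.25       130.1501       780.9005
  7       181.25       123.1607       862.1250
  8     5,181.25     3,331.6279    26,653.0235
  Σ                  4,355.2276    30,521.9906
Price P = Σ PV = 4,355.2276.
Macaulay duration = Σ(t·PV) / P = 30,521.9906 / 4,355.2276 = 7.00813 half-year periods.
In years: 7.00813 / 2 = 3.50406 years.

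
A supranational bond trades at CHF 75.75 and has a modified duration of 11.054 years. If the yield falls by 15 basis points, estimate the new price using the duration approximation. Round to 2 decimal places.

CHF 77.01

Duration approximation: ΔP/P ≈ -D_mod · Δy = -11.054 × (-0.0015) = +0.016581.
New price ≈ 75.75 × (1 + 0.016581) = 77.00601075.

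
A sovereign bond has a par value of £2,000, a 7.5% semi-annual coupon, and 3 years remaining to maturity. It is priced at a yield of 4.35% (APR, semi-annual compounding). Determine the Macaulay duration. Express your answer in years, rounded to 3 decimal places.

2.754 years

Periodic yield y = 0.02175. Discount each cash flow and weight by its period:
  t   CF        PV=CF/(1+0.02175)^t    t·PV
  1        75.00        73.4035        73.4035
  2        75.00        71.8409       143.6819
  3        75.00        70.3117       210.9350
  4        75.00        68.8149       275.2597
  5        75.00        67.3501       336.7503
  6     2,075.00     1,823.6867    10,942.1200
  Σ                  2,175.4077    11,982.1504
Price P = Σ PV = 2,175.4077.
Macaulay duration = Σ(t·PV) / P = 11,982.1504 / 2,175.4077 = 5.50800 half-year periods.
In years: 5.50800 / 2 = 2.75400 years.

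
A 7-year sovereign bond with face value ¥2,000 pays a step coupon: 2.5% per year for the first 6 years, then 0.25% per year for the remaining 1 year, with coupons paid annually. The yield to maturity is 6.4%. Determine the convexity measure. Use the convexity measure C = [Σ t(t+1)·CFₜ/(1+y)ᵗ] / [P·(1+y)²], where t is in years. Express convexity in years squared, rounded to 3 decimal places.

44.072

With y = 0.064:
  t   CF        PV=CF/(1+0.064)^t    t·PV        t(t+1)·PV
  1        50.00        46.9925        46.9925          93.9850
  2        50.00        44.1659        88.3317         264.9952
  3        50.00        41.5093       124.5278         498.1113
  4        50.00        39.0125       156.0499         780.2495
  5        50.00        36.6659       183.3293       1,099.9758
  6        50.00        34.4604       206.7624       1,447.3365
  7     2,005.00     1,298.7423     9,091.1960      72,729.5680
  Σ                  1,541.5486     9,897.1896      76,914.2213
P = 1,541.5486.
Convexity = Σ t(t+1)·PV / [P·(1+y)²] = 76,914.2213 / (1,541.5486 × 1.132096) = 44.07235.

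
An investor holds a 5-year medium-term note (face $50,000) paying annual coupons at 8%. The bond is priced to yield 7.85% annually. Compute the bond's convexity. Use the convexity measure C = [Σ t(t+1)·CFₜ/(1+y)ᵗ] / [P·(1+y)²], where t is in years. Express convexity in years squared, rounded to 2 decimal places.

21.12

With y = 0.0785:
  t   CF        PV=CF/(1+0.0785)^t    t·PV        t(t+1)·PV
  1     4,000.00     3,708.8549     3,708.8549       7,417.7098
  2     4,000.00     3,438.9012     6,877.8023      20,633.4069
  3     4,000.00     3,188.5963     9,565.7890      38,263.1561
  4     4,000.00     2,956.5103    11,826.0411      59,130.2056
  5    54,000.00    37,007.7782   185,038.8910   1,110,233.3462
  Σ                 50,300.6409   217,017.3784   1,235,677.8245
P = 50,300.6409.
Convexity = Σ t(t+1)·PV / [P·(1+y)²] = 1,235,677.8245 / (50,300.6409 × 1.163162) = 21.11988.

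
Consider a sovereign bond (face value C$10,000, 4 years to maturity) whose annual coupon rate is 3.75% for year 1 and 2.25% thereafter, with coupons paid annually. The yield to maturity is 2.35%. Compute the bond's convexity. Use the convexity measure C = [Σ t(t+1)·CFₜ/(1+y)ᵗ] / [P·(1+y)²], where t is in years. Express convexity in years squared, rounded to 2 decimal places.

With y = 0.0235:
  t   CF        PV=CF/(1+0.0235)^t    t·PV        t(t+1)·PV
  1       375.00       366.3898       366.3898         732.7797
  2       225.00       214.7864       429.5728       1,288.7185
  3       225.00       209.8548       629.5645       2,518.2580
  4    10,225.00     9,317.7688    37,271.0751     186,355.3754
  Σ                 10,108.7999    38,696.6023     190,895.1316
P = 10,108.7999.
Convexity = Σ t(t+1)·PV / [P·(1+y)²] = 190,895.1316 / (10,108.7999 × 1.047552) = 18.02684.

18.03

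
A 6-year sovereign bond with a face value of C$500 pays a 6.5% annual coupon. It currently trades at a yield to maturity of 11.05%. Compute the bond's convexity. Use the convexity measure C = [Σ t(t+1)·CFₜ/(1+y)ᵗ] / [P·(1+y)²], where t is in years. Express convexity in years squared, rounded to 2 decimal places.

With y = 0.1105:
  t   CF        PV=CF/(1+0.1105)^t    t·PV        t(t+1)·PV
  1        32.50        29.2661        29.2661          58.5322
  2        32.50        26.3540        52.7080         158.1239
  3        32.50        23.7316        71.1949         284.7796
  4        32.50        21.3702        85.4809         427.4045
  5        32.50        19.2438        96.2189         577.3136
  6       532.50       283.9280     1,703.5680      11,924.9763
  Σ                    403.8937     2,038.4369      13,431.1302
P = 403.8937.
Convexity = Σ t(t+1)·PV / [P·(1+y)²] = 13,431.1302 / (403.8937 × 1.233210) = 26.96549.

26.97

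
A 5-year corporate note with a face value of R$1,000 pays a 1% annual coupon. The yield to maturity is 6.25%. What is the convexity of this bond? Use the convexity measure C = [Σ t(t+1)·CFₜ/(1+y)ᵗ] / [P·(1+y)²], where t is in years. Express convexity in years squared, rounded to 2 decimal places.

With y = 0.0625:
  t   CF        PV=CF/(1+0.0625)^t    t·PV        t(t+1)·PV
  1        10.00         9.4118         9.4118          18.8235
  2        10.00         8.8581        17.7163          53.1488
  3        10.00         8.3371        25.0112         100.0448
  4        10.00         7.8466        31.3866         156.9330
  5     1,010.00       745.8933     3,729.4663      22,376.7977
  Σ                    780.3469     3,812.9921      22,705.7477
P = 780.3469.
Convexity = Σ t(t+1)·PV / [P·(1+y)²] = 22,705.7477 / (780.3469 × 1.128906) = 25.77450.

25.77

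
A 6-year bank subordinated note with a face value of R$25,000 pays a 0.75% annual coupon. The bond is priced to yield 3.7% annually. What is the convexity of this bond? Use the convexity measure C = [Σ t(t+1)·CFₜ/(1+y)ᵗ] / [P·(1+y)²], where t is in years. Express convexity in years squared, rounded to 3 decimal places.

With y = 0.037:
  t   CF        PV=CF/(1+0.037)^t    t·PV        t(t+1)·PV
  1       187.50       180.8100       180.8100         361.6201
  2       187.50       174.3588       348.7175       1,046.1525
  3       187.50       168.1377       504.4130       2,017.6519
  4       187.50       162.1385       648.5541       3,242.7707
  5       187.50       156.3535       781.7673       4,690.6037
  6    25,187.50    20,254.0802   121,524.4812     850,671.3681
  Σ                 21,095.8786   123,988.7431     862,030.1670
P = 21,095.8786.
Convexity = Σ t(t+1)·PV / [P·(1+y)²] = 862,030.1670 / (21,095.8786 × 1.075369) = 37.99858.

37.999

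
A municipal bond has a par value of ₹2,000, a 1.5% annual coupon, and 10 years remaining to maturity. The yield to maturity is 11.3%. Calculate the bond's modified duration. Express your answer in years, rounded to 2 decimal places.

Periodic yield y = 0.113. First find Macaulay duration:
  t   CF        PV=CF/(1+0.113)^t    t·PV
  1        30.00        26.9542        26.9542
  2        30.00        24.2176        48.4352
  3        30.00        21.7588        65.2765
  4        30.00        19.5497        78.1989
  5        30.00        17.5649        87.8244
  6        30.00        15.7816        94.6894
  7        30.00        14.1793        99.2552
  8        30.00        12.7397       101.9178
  9        30.00        11.4463       103.0166
  10    2,030.00       695.8961     6,958.9609
  Σ                    860.0882     7,664.5291
P = 860.0882; Macaulay duration = 7,664.5291 / 860.0882 = 8.91133 years.
Modified duration = D_Mac / (1 + y) = 8.91133 / 1.113 = 8.00659 years.

8.01 years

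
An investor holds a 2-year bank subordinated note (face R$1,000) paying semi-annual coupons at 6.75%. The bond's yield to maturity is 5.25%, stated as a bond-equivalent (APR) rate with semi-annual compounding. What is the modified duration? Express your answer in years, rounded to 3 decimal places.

Periodic yield y = 0.02625. First find Macaulay duration:
  t   CF        PV=CF/(1+0.02625)^t    t·PV
  1        33.75        32.8867        32.8867
  2        33.75        32.0455        64.0911
  3        33.75        31.2258        93.6775
  4     1,033.75       931.9720     3,727.8878
  Σ                  1,028.1301     3,918.5431
P = 1,028.1301; Macaulay duration = 3,918.5431 / 1,028.1301 = 3.81133 half-year periods = 1.90567 years.
Modified duration = D_Mac / (1 + y) = 1.90567 / 1.02625 = 1.85692 years.

1.857 years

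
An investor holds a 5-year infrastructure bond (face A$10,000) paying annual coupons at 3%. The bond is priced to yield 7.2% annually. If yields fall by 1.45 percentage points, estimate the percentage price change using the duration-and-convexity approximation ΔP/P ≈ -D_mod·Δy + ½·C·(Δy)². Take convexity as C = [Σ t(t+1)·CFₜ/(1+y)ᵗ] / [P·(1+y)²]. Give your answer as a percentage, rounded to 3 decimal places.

With y = 0.072:
  t   CF        PV=CF/(1+0.072)^t    t·PV        t(t+1)·PV
  1       300.00       279.8507       279.8507         559.7015
  2       300.00       261.0548       522.1096       1,566.3288
  3       300.00       243.5213       730.5638       2,922.2552
  4       300.00       227.1654       908.6615       4,543.3073
  5    10,300.00     7,275.5076    36,377.5379     218,265.2276
  Σ                  8,287.0998    38,818.7235     227,856.8204
P = 8,287.0998; D_Mac = 4.68424 yrs; D_mod = 4.36962 yrs; C = 23.92599.
Duration effect: -4.36962 × (-0.0145) = +0.063360
Convexity effect: 0.5 × 23.92599 × (-0.0145)² = +0.0025152
ΔP/P ≈ +0.063360 + 0.0025152 = +0.065875 = +6.5875%.

+6.587%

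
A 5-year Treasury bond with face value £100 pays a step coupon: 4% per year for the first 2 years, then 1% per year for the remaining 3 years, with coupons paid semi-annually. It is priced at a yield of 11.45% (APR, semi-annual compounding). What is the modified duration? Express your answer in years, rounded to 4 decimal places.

4.3148 years

Periodic yield y = 0.05725. First find Macaulay duration:
  t   CF        PV=CF/(1+0.05725)^t    t·PV
  1         2.00         1.8917         1.8917
  2         2.00         1.7893         3.5785
  3         2.00         1.6924         5.0771
  4         2.00         1.6007         6.4029
  5         0.50         0.3785         1.8926
  6         0.50         0.3580         2.1481
  7         0.50         0.3386         2.3704
  8         0.50         0.3203         2.5623
  9         0.50         0.3029         2.7265
  10      100.50        57.5956       575.9558
  Σ                     66.2681       604.6060
P = 66.2681; Macaulay duration = 604.6060 / 66.2681 = 9.12364 half-year periods = 4.56182 years.
Modified duration = D_Mac / (1 + y) = 4.56182 / 1.05725 = 4.31480 years.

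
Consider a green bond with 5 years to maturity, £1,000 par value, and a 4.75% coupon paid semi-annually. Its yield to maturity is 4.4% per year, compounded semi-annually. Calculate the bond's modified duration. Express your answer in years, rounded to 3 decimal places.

4.416 years

Periodic yield y = 0.022. First find Macaulay duration:
  t   CF        PV=CF/(1+0.022)^t    t·PV
  1        23.75        23.2387        23.2387
  2        23.75        22.7385        45.4770
  3        23.75        22.2490        66.7471
  4        23.75        21.7701        87.0803
  5        23.75        21.3014       106.5072
  6        23.75        20.8429       125.0574
  7        23.75        20.3942       142.7596
  8        23.75        19.9552       159.6417
  9        23.75        19.5257       175.7309
  10    1,023.75       823.5405     8,235.4049
  Σ                  1,015.5563     9,167.6449
P = 1,015.5563; Macaulay duration = 9,167.6449 / 1,015.5563 = 9.02721 half-year periods = 4.51361 years.
Modified duration = D_Mac / (1 + y) = 4.51361 / 1.022 = 4.41645 years.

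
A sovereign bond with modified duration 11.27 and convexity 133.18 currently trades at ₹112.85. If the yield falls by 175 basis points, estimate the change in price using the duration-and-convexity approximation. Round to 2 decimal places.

+₹24.56

Duration effect: -D_mod·Δy = -11.27 × (-0.0175) = +0.197225
Convexity effect: ½·C·(Δy)² = 0.5 × 133.18 × (-0.0175)² = +0.0203931875
ΔP/P ≈ +0.197225 + 0.0203931875 = +0.2176181875
ΔP ≈ 112.85 × (+0.2176181875) = +24.558212459375.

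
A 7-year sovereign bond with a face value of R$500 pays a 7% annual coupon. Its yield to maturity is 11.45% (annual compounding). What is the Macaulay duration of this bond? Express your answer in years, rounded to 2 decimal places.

Periodic yield y = 0.1145. Discount each cash flow and weight by its year:
  t   CF        PV=CF/(1+0.1145)^t    t·PV
  1        35.00        31.4042        31.4042
  2        35.00        28.1779        56.3557
  3        35.00        25.2830        75.8489
  4        35.00        22.6855        90.7419
  5        35.00        20.3548       101.7742
  6        35.00        18.2637       109.5819
  7       535.00       250.4917     1,753.4416
  Σ                    396.6606     2,219.1484
Price P = Σ PV = 396.6606.
Macaulay duration = Σ(t·PV) / P = 2,219.1484 / 396.6606 = 5.59458 years.

5.59 years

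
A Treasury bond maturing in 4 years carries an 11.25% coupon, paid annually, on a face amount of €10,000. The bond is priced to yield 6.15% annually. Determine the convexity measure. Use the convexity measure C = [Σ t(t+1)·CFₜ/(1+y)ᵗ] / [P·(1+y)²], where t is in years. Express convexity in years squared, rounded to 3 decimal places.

14.688

With y = 0.0615:
  t   CF        PV=CF/(1+0.0615)^t    t·PV        t(t+1)·PV
  1     1,125.00     1,059.8210     1,059.8210       2,119.6420
  2     1,125.00       998.4183     1,996.8366       5,990.5097
  3     1,125.00       940.5730     2,821.7191      11,286.8765
  4    11,125.00     8,762.3385    35,049.3539     175,246.7697
  Σ                 11,761.1508    40,927.7306     194,643.7979
P = 11,761.1508.
Convexity = Σ t(t+1)·PV / [P·(1+y)²] = 194,643.7979 / (11,761.1508 × 1.126782) = 14.68760.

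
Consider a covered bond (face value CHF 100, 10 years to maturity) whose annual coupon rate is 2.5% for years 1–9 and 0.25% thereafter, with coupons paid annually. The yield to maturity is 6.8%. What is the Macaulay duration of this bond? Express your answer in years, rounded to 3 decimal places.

8.694 years

Periodic yield y = 0.068. Discount each cash flow and weight by its year:
  t   CF        PV=CF/(1+0.068)^t    t·PV
  1         2.50         2.3408         2.3408
  2         2.50         2.1918         4.3836
  3         2.50         2.0522         6.1567
  4         2.50         1.9216         7.6863
  5         2.50         1.7992         8.9961
  6         2.50         1.6847        10.1080
  7         2.50         1.5774        11.0418
  8         2.50         1.4770        11.8157
  9         2.50         1.3829        12.4463
  10      100.25        51.9244       519.2444
  Σ                     68.3520       594.2197
Price P = Σ PV = 68.3520.
Macaulay duration = Σ(t·PV) / P = 594.2197 / 68.3520 = 8.69352 years.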